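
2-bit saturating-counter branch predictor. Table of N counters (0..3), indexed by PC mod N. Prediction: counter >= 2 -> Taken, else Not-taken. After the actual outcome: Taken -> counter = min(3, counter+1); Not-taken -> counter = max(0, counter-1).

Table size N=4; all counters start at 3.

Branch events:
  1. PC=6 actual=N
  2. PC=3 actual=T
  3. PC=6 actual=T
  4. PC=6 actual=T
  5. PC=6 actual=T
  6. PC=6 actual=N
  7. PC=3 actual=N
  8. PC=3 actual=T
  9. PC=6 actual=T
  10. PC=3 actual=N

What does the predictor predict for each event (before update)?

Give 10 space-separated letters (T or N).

Answer: T T T T T T T T T T

Derivation:
Ev 1: PC=6 idx=2 pred=T actual=N -> ctr[2]=2
Ev 2: PC=3 idx=3 pred=T actual=T -> ctr[3]=3
Ev 3: PC=6 idx=2 pred=T actual=T -> ctr[2]=3
Ev 4: PC=6 idx=2 pred=T actual=T -> ctr[2]=3
Ev 5: PC=6 idx=2 pred=T actual=T -> ctr[2]=3
Ev 6: PC=6 idx=2 pred=T actual=N -> ctr[2]=2
Ev 7: PC=3 idx=3 pred=T actual=N -> ctr[3]=2
Ev 8: PC=3 idx=3 pred=T actual=T -> ctr[3]=3
Ev 9: PC=6 idx=2 pred=T actual=T -> ctr[2]=3
Ev 10: PC=3 idx=3 pred=T actual=N -> ctr[3]=2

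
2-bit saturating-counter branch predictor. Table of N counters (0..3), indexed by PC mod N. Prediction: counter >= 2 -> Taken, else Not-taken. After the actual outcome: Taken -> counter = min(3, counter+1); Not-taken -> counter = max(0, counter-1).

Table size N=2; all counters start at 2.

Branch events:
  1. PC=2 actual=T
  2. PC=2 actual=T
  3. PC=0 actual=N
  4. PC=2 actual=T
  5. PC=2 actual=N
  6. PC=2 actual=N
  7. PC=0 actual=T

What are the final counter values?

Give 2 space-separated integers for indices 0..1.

Answer: 2 2

Derivation:
Ev 1: PC=2 idx=0 pred=T actual=T -> ctr[0]=3
Ev 2: PC=2 idx=0 pred=T actual=T -> ctr[0]=3
Ev 3: PC=0 idx=0 pred=T actual=N -> ctr[0]=2
Ev 4: PC=2 idx=0 pred=T actual=T -> ctr[0]=3
Ev 5: PC=2 idx=0 pred=T actual=N -> ctr[0]=2
Ev 6: PC=2 idx=0 pred=T actual=N -> ctr[0]=1
Ev 7: PC=0 idx=0 pred=N actual=T -> ctr[0]=2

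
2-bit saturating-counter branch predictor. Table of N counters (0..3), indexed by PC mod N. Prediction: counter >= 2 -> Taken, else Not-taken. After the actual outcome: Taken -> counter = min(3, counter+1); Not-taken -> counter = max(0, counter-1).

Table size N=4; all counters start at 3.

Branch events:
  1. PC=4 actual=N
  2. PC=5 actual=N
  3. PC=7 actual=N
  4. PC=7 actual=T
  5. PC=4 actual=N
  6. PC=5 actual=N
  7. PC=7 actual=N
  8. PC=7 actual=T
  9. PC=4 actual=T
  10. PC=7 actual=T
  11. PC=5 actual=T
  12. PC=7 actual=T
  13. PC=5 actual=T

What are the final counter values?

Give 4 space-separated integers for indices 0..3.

Answer: 2 3 3 3

Derivation:
Ev 1: PC=4 idx=0 pred=T actual=N -> ctr[0]=2
Ev 2: PC=5 idx=1 pred=T actual=N -> ctr[1]=2
Ev 3: PC=7 idx=3 pred=T actual=N -> ctr[3]=2
Ev 4: PC=7 idx=3 pred=T actual=T -> ctr[3]=3
Ev 5: PC=4 idx=0 pred=T actual=N -> ctr[0]=1
Ev 6: PC=5 idx=1 pred=T actual=N -> ctr[1]=1
Ev 7: PC=7 idx=3 pred=T actual=N -> ctr[3]=2
Ev 8: PC=7 idx=3 pred=T actual=T -> ctr[3]=3
Ev 9: PC=4 idx=0 pred=N actual=T -> ctr[0]=2
Ev 10: PC=7 idx=3 pred=T actual=T -> ctr[3]=3
Ev 11: PC=5 idx=1 pred=N actual=T -> ctr[1]=2
Ev 12: PC=7 idx=3 pred=T actual=T -> ctr[3]=3
Ev 13: PC=5 idx=1 pred=T actual=T -> ctr[1]=3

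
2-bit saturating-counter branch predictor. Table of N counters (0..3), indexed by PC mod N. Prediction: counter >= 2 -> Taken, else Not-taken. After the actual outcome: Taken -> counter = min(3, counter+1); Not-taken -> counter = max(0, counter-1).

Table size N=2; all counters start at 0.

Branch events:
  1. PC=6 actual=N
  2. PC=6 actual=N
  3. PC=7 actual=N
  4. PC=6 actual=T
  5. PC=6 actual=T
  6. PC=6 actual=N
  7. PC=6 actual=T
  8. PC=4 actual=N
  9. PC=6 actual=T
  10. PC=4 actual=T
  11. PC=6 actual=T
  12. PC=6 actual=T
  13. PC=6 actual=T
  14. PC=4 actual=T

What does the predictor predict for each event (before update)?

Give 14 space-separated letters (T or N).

Ev 1: PC=6 idx=0 pred=N actual=N -> ctr[0]=0
Ev 2: PC=6 idx=0 pred=N actual=N -> ctr[0]=0
Ev 3: PC=7 idx=1 pred=N actual=N -> ctr[1]=0
Ev 4: PC=6 idx=0 pred=N actual=T -> ctr[0]=1
Ev 5: PC=6 idx=0 pred=N actual=T -> ctr[0]=2
Ev 6: PC=6 idx=0 pred=T actual=N -> ctr[0]=1
Ev 7: PC=6 idx=0 pred=N actual=T -> ctr[0]=2
Ev 8: PC=4 idx=0 pred=T actual=N -> ctr[0]=1
Ev 9: PC=6 idx=0 pred=N actual=T -> ctr[0]=2
Ev 10: PC=4 idx=0 pred=T actual=T -> ctr[0]=3
Ev 11: PC=6 idx=0 pred=T actual=T -> ctr[0]=3
Ev 12: PC=6 idx=0 pred=T actual=T -> ctr[0]=3
Ev 13: PC=6 idx=0 pred=T actual=T -> ctr[0]=3
Ev 14: PC=4 idx=0 pred=T actual=T -> ctr[0]=3

Answer: N N N N N T N T N T T T T T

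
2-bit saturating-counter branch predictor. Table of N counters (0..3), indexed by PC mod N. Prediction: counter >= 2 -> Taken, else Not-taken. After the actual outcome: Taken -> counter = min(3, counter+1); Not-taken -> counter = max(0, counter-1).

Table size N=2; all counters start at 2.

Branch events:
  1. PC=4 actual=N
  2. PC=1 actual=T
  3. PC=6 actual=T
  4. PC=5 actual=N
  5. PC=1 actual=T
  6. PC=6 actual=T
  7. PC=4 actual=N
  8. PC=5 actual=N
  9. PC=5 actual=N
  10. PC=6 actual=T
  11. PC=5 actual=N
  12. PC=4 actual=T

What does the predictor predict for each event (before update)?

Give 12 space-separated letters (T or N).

Ev 1: PC=4 idx=0 pred=T actual=N -> ctr[0]=1
Ev 2: PC=1 idx=1 pred=T actual=T -> ctr[1]=3
Ev 3: PC=6 idx=0 pred=N actual=T -> ctr[0]=2
Ev 4: PC=5 idx=1 pred=T actual=N -> ctr[1]=2
Ev 5: PC=1 idx=1 pred=T actual=T -> ctr[1]=3
Ev 6: PC=6 idx=0 pred=T actual=T -> ctr[0]=3
Ev 7: PC=4 idx=0 pred=T actual=N -> ctr[0]=2
Ev 8: PC=5 idx=1 pred=T actual=N -> ctr[1]=2
Ev 9: PC=5 idx=1 pred=T actual=N -> ctr[1]=1
Ev 10: PC=6 idx=0 pred=T actual=T -> ctr[0]=3
Ev 11: PC=5 idx=1 pred=N actual=N -> ctr[1]=0
Ev 12: PC=4 idx=0 pred=T actual=T -> ctr[0]=3

Answer: T T N T T T T T T T N T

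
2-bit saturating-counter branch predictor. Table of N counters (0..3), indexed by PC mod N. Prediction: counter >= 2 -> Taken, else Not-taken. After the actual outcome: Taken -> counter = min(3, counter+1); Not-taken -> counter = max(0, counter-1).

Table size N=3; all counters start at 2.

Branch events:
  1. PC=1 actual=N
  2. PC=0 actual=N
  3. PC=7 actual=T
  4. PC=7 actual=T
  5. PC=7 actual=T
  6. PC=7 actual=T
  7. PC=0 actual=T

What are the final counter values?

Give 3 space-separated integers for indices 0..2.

Answer: 2 3 2

Derivation:
Ev 1: PC=1 idx=1 pred=T actual=N -> ctr[1]=1
Ev 2: PC=0 idx=0 pred=T actual=N -> ctr[0]=1
Ev 3: PC=7 idx=1 pred=N actual=T -> ctr[1]=2
Ev 4: PC=7 idx=1 pred=T actual=T -> ctr[1]=3
Ev 5: PC=7 idx=1 pred=T actual=T -> ctr[1]=3
Ev 6: PC=7 idx=1 pred=T actual=T -> ctr[1]=3
Ev 7: PC=0 idx=0 pred=N actual=T -> ctr[0]=2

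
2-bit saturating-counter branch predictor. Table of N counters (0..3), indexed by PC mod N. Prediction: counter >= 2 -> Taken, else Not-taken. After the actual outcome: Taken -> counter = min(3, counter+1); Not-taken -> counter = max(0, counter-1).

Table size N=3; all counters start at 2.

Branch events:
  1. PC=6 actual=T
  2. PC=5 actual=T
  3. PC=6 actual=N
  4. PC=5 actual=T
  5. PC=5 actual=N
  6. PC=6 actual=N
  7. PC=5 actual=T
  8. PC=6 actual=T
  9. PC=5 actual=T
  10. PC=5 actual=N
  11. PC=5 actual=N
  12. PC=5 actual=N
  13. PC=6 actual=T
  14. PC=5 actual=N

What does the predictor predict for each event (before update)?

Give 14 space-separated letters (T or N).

Ev 1: PC=6 idx=0 pred=T actual=T -> ctr[0]=3
Ev 2: PC=5 idx=2 pred=T actual=T -> ctr[2]=3
Ev 3: PC=6 idx=0 pred=T actual=N -> ctr[0]=2
Ev 4: PC=5 idx=2 pred=T actual=T -> ctr[2]=3
Ev 5: PC=5 idx=2 pred=T actual=N -> ctr[2]=2
Ev 6: PC=6 idx=0 pred=T actual=N -> ctr[0]=1
Ev 7: PC=5 idx=2 pred=T actual=T -> ctr[2]=3
Ev 8: PC=6 idx=0 pred=N actual=T -> ctr[0]=2
Ev 9: PC=5 idx=2 pred=T actual=T -> ctr[2]=3
Ev 10: PC=5 idx=2 pred=T actual=N -> ctr[2]=2
Ev 11: PC=5 idx=2 pred=T actual=N -> ctr[2]=1
Ev 12: PC=5 idx=2 pred=N actual=N -> ctr[2]=0
Ev 13: PC=6 idx=0 pred=T actual=T -> ctr[0]=3
Ev 14: PC=5 idx=2 pred=N actual=N -> ctr[2]=0

Answer: T T T T T T T N T T T N T N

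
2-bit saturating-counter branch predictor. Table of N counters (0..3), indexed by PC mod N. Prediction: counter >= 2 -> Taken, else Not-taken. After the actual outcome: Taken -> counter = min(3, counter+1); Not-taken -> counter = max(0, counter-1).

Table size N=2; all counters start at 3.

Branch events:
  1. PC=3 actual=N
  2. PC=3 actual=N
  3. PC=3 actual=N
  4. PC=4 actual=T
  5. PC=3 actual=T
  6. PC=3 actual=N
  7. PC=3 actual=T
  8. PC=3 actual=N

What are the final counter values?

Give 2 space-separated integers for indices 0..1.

Answer: 3 0

Derivation:
Ev 1: PC=3 idx=1 pred=T actual=N -> ctr[1]=2
Ev 2: PC=3 idx=1 pred=T actual=N -> ctr[1]=1
Ev 3: PC=3 idx=1 pred=N actual=N -> ctr[1]=0
Ev 4: PC=4 idx=0 pred=T actual=T -> ctr[0]=3
Ev 5: PC=3 idx=1 pred=N actual=T -> ctr[1]=1
Ev 6: PC=3 idx=1 pred=N actual=N -> ctr[1]=0
Ev 7: PC=3 idx=1 pred=N actual=T -> ctr[1]=1
Ev 8: PC=3 idx=1 pred=N actual=N -> ctr[1]=0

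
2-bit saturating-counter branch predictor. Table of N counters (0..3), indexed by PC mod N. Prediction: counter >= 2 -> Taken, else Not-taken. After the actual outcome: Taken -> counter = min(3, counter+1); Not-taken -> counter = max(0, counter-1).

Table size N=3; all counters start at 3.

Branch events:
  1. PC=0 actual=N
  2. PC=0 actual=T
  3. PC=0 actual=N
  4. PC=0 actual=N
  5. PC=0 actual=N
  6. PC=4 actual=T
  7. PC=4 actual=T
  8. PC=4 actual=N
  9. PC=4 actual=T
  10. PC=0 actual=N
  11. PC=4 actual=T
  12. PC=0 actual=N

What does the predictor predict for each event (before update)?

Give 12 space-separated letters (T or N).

Ev 1: PC=0 idx=0 pred=T actual=N -> ctr[0]=2
Ev 2: PC=0 idx=0 pred=T actual=T -> ctr[0]=3
Ev 3: PC=0 idx=0 pred=T actual=N -> ctr[0]=2
Ev 4: PC=0 idx=0 pred=T actual=N -> ctr[0]=1
Ev 5: PC=0 idx=0 pred=N actual=N -> ctr[0]=0
Ev 6: PC=4 idx=1 pred=T actual=T -> ctr[1]=3
Ev 7: PC=4 idx=1 pred=T actual=T -> ctr[1]=3
Ev 8: PC=4 idx=1 pred=T actual=N -> ctr[1]=2
Ev 9: PC=4 idx=1 pred=T actual=T -> ctr[1]=3
Ev 10: PC=0 idx=0 pred=N actual=N -> ctr[0]=0
Ev 11: PC=4 idx=1 pred=T actual=T -> ctr[1]=3
Ev 12: PC=0 idx=0 pred=N actual=N -> ctr[0]=0

Answer: T T T T N T T T T N T N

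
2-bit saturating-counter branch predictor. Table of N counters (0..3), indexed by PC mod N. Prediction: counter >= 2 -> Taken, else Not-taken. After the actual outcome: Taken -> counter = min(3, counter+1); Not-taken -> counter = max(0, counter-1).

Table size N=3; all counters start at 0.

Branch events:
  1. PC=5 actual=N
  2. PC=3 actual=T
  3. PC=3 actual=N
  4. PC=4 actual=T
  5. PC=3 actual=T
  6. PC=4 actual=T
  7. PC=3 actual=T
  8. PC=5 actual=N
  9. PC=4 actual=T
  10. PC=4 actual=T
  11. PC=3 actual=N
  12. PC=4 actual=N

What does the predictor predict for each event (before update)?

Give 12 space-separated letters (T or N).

Ev 1: PC=5 idx=2 pred=N actual=N -> ctr[2]=0
Ev 2: PC=3 idx=0 pred=N actual=T -> ctr[0]=1
Ev 3: PC=3 idx=0 pred=N actual=N -> ctr[0]=0
Ev 4: PC=4 idx=1 pred=N actual=T -> ctr[1]=1
Ev 5: PC=3 idx=0 pred=N actual=T -> ctr[0]=1
Ev 6: PC=4 idx=1 pred=N actual=T -> ctr[1]=2
Ev 7: PC=3 idx=0 pred=N actual=T -> ctr[0]=2
Ev 8: PC=5 idx=2 pred=N actual=N -> ctr[2]=0
Ev 9: PC=4 idx=1 pred=T actual=T -> ctr[1]=3
Ev 10: PC=4 idx=1 pred=T actual=T -> ctr[1]=3
Ev 11: PC=3 idx=0 pred=T actual=N -> ctr[0]=1
Ev 12: PC=4 idx=1 pred=T actual=N -> ctr[1]=2

Answer: N N N N N N N N T T T T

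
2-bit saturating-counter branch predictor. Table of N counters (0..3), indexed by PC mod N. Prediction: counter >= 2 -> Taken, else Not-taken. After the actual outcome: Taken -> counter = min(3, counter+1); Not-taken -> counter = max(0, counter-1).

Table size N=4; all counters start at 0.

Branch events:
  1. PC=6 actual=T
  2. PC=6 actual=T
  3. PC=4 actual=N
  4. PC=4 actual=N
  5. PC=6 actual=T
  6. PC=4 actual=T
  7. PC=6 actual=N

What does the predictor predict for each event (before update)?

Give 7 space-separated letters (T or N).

Answer: N N N N T N T

Derivation:
Ev 1: PC=6 idx=2 pred=N actual=T -> ctr[2]=1
Ev 2: PC=6 idx=2 pred=N actual=T -> ctr[2]=2
Ev 3: PC=4 idx=0 pred=N actual=N -> ctr[0]=0
Ev 4: PC=4 idx=0 pred=N actual=N -> ctr[0]=0
Ev 5: PC=6 idx=2 pred=T actual=T -> ctr[2]=3
Ev 6: PC=4 idx=0 pred=N actual=T -> ctr[0]=1
Ev 7: PC=6 idx=2 pred=T actual=N -> ctr[2]=2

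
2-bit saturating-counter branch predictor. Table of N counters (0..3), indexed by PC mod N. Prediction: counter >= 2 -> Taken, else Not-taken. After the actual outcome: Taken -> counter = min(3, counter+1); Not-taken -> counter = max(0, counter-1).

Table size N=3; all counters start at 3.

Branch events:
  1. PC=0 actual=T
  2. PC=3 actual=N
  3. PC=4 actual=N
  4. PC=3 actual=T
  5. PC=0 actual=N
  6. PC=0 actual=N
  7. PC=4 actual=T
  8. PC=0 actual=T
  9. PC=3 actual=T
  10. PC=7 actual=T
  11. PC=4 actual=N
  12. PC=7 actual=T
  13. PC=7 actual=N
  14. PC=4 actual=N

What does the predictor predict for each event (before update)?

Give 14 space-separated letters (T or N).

Answer: T T T T T T T N T T T T T T

Derivation:
Ev 1: PC=0 idx=0 pred=T actual=T -> ctr[0]=3
Ev 2: PC=3 idx=0 pred=T actual=N -> ctr[0]=2
Ev 3: PC=4 idx=1 pred=T actual=N -> ctr[1]=2
Ev 4: PC=3 idx=0 pred=T actual=T -> ctr[0]=3
Ev 5: PC=0 idx=0 pred=T actual=N -> ctr[0]=2
Ev 6: PC=0 idx=0 pred=T actual=N -> ctr[0]=1
Ev 7: PC=4 idx=1 pred=T actual=T -> ctr[1]=3
Ev 8: PC=0 idx=0 pred=N actual=T -> ctr[0]=2
Ev 9: PC=3 idx=0 pred=T actual=T -> ctr[0]=3
Ev 10: PC=7 idx=1 pred=T actual=T -> ctr[1]=3
Ev 11: PC=4 idx=1 pred=T actual=N -> ctr[1]=2
Ev 12: PC=7 idx=1 pred=T actual=T -> ctr[1]=3
Ev 13: PC=7 idx=1 pred=T actual=N -> ctr[1]=2
Ev 14: PC=4 idx=1 pred=T actual=N -> ctr[1]=1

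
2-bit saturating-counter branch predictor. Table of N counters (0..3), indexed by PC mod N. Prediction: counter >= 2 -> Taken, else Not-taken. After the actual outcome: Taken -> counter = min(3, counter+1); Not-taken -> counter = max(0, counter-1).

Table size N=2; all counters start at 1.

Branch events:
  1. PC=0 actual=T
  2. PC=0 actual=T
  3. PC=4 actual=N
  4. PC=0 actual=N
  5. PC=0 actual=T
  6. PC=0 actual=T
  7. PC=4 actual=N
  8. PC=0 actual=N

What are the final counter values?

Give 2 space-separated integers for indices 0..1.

Ev 1: PC=0 idx=0 pred=N actual=T -> ctr[0]=2
Ev 2: PC=0 idx=0 pred=T actual=T -> ctr[0]=3
Ev 3: PC=4 idx=0 pred=T actual=N -> ctr[0]=2
Ev 4: PC=0 idx=0 pred=T actual=N -> ctr[0]=1
Ev 5: PC=0 idx=0 pred=N actual=T -> ctr[0]=2
Ev 6: PC=0 idx=0 pred=T actual=T -> ctr[0]=3
Ev 7: PC=4 idx=0 pred=T actual=N -> ctr[0]=2
Ev 8: PC=0 idx=0 pred=T actual=N -> ctr[0]=1

Answer: 1 1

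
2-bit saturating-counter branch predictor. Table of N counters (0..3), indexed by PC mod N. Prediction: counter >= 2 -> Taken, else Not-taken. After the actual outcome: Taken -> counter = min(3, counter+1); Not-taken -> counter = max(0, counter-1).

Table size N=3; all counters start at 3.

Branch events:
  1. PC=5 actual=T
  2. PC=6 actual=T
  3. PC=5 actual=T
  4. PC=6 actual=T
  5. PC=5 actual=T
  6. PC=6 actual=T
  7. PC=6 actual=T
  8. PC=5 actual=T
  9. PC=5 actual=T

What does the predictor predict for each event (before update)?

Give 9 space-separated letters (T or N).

Ev 1: PC=5 idx=2 pred=T actual=T -> ctr[2]=3
Ev 2: PC=6 idx=0 pred=T actual=T -> ctr[0]=3
Ev 3: PC=5 idx=2 pred=T actual=T -> ctr[2]=3
Ev 4: PC=6 idx=0 pred=T actual=T -> ctr[0]=3
Ev 5: PC=5 idx=2 pred=T actual=T -> ctr[2]=3
Ev 6: PC=6 idx=0 pred=T actual=T -> ctr[0]=3
Ev 7: PC=6 idx=0 pred=T actual=T -> ctr[0]=3
Ev 8: PC=5 idx=2 pred=T actual=T -> ctr[2]=3
Ev 9: PC=5 idx=2 pred=T actual=T -> ctr[2]=3

Answer: T T T T T T T T T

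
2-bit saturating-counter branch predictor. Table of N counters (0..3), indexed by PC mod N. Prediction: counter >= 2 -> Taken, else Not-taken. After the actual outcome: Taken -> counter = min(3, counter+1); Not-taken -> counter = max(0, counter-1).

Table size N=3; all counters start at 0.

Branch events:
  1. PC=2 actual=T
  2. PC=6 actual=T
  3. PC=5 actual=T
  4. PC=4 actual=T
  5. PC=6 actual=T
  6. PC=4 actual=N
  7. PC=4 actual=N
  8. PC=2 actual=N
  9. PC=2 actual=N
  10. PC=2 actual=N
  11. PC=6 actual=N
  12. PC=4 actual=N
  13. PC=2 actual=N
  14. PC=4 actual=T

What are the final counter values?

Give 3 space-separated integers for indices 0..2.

Ev 1: PC=2 idx=2 pred=N actual=T -> ctr[2]=1
Ev 2: PC=6 idx=0 pred=N actual=T -> ctr[0]=1
Ev 3: PC=5 idx=2 pred=N actual=T -> ctr[2]=2
Ev 4: PC=4 idx=1 pred=N actual=T -> ctr[1]=1
Ev 5: PC=6 idx=0 pred=N actual=T -> ctr[0]=2
Ev 6: PC=4 idx=1 pred=N actual=N -> ctr[1]=0
Ev 7: PC=4 idx=1 pred=N actual=N -> ctr[1]=0
Ev 8: PC=2 idx=2 pred=T actual=N -> ctr[2]=1
Ev 9: PC=2 idx=2 pred=N actual=N -> ctr[2]=0
Ev 10: PC=2 idx=2 pred=N actual=N -> ctr[2]=0
Ev 11: PC=6 idx=0 pred=T actual=N -> ctr[0]=1
Ev 12: PC=4 idx=1 pred=N actual=N -> ctr[1]=0
Ev 13: PC=2 idx=2 pred=N actual=N -> ctr[2]=0
Ev 14: PC=4 idx=1 pred=N actual=T -> ctr[1]=1

Answer: 1 1 0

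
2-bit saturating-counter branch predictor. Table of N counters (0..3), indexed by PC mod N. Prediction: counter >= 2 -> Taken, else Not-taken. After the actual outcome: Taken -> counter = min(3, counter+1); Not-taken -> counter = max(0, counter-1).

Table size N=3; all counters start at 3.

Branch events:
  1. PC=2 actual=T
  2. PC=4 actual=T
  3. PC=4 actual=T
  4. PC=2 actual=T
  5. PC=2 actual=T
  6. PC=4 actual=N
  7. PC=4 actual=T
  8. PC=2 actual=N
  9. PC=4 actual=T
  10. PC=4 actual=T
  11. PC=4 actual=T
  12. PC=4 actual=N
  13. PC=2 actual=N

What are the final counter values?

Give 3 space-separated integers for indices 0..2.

Ev 1: PC=2 idx=2 pred=T actual=T -> ctr[2]=3
Ev 2: PC=4 idx=1 pred=T actual=T -> ctr[1]=3
Ev 3: PC=4 idx=1 pred=T actual=T -> ctr[1]=3
Ev 4: PC=2 idx=2 pred=T actual=T -> ctr[2]=3
Ev 5: PC=2 idx=2 pred=T actual=T -> ctr[2]=3
Ev 6: PC=4 idx=1 pred=T actual=N -> ctr[1]=2
Ev 7: PC=4 idx=1 pred=T actual=T -> ctr[1]=3
Ev 8: PC=2 idx=2 pred=T actual=N -> ctr[2]=2
Ev 9: PC=4 idx=1 pred=T actual=T -> ctr[1]=3
Ev 10: PC=4 idx=1 pred=T actual=T -> ctr[1]=3
Ev 11: PC=4 idx=1 pred=T actual=T -> ctr[1]=3
Ev 12: PC=4 idx=1 pred=T actual=N -> ctr[1]=2
Ev 13: PC=2 idx=2 pred=T actual=N -> ctr[2]=1

Answer: 3 2 1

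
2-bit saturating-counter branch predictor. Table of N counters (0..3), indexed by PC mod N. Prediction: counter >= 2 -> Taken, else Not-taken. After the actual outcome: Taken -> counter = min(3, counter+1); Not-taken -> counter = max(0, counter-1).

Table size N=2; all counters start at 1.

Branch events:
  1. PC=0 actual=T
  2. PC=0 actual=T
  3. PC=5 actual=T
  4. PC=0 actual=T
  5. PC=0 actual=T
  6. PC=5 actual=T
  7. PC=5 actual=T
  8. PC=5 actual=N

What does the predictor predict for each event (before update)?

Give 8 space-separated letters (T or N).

Answer: N T N T T T T T

Derivation:
Ev 1: PC=0 idx=0 pred=N actual=T -> ctr[0]=2
Ev 2: PC=0 idx=0 pred=T actual=T -> ctr[0]=3
Ev 3: PC=5 idx=1 pred=N actual=T -> ctr[1]=2
Ev 4: PC=0 idx=0 pred=T actual=T -> ctr[0]=3
Ev 5: PC=0 idx=0 pred=T actual=T -> ctr[0]=3
Ev 6: PC=5 idx=1 pred=T actual=T -> ctr[1]=3
Ev 7: PC=5 idx=1 pred=T actual=T -> ctr[1]=3
Ev 8: PC=5 idx=1 pred=T actual=N -> ctr[1]=2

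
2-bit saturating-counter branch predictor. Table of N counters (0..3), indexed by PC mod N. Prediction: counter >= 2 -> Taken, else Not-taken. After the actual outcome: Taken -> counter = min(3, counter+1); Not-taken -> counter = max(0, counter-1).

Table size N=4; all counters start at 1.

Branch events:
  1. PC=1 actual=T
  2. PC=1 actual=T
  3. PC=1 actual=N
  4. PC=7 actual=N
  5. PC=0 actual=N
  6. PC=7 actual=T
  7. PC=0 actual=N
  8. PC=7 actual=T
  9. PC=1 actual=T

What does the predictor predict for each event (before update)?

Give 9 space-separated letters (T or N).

Answer: N T T N N N N N T

Derivation:
Ev 1: PC=1 idx=1 pred=N actual=T -> ctr[1]=2
Ev 2: PC=1 idx=1 pred=T actual=T -> ctr[1]=3
Ev 3: PC=1 idx=1 pred=T actual=N -> ctr[1]=2
Ev 4: PC=7 idx=3 pred=N actual=N -> ctr[3]=0
Ev 5: PC=0 idx=0 pred=N actual=N -> ctr[0]=0
Ev 6: PC=7 idx=3 pred=N actual=T -> ctr[3]=1
Ev 7: PC=0 idx=0 pred=N actual=N -> ctr[0]=0
Ev 8: PC=7 idx=3 pred=N actual=T -> ctr[3]=2
Ev 9: PC=1 idx=1 pred=T actual=T -> ctr[1]=3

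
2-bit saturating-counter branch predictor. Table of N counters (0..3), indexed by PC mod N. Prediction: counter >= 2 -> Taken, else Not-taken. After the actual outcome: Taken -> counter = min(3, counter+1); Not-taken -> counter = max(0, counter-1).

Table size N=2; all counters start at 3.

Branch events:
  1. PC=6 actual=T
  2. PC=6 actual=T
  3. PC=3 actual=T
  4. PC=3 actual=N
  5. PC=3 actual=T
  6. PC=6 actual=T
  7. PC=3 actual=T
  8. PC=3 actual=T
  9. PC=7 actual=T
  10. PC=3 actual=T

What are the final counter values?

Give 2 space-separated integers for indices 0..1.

Answer: 3 3

Derivation:
Ev 1: PC=6 idx=0 pred=T actual=T -> ctr[0]=3
Ev 2: PC=6 idx=0 pred=T actual=T -> ctr[0]=3
Ev 3: PC=3 idx=1 pred=T actual=T -> ctr[1]=3
Ev 4: PC=3 idx=1 pred=T actual=N -> ctr[1]=2
Ev 5: PC=3 idx=1 pred=T actual=T -> ctr[1]=3
Ev 6: PC=6 idx=0 pred=T actual=T -> ctr[0]=3
Ev 7: PC=3 idx=1 pred=T actual=T -> ctr[1]=3
Ev 8: PC=3 idx=1 pred=T actual=T -> ctr[1]=3
Ev 9: PC=7 idx=1 pred=T actual=T -> ctr[1]=3
Ev 10: PC=3 idx=1 pred=T actual=T -> ctr[1]=3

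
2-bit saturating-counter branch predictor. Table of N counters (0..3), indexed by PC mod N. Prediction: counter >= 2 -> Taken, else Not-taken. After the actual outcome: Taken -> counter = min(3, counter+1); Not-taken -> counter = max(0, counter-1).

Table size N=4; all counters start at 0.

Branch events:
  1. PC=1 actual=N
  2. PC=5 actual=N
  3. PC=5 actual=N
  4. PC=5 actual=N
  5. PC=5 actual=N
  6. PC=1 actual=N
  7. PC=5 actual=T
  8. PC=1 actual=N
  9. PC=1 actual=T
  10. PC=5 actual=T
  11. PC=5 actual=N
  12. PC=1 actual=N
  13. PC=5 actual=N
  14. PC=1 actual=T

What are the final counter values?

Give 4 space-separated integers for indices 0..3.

Ev 1: PC=1 idx=1 pred=N actual=N -> ctr[1]=0
Ev 2: PC=5 idx=1 pred=N actual=N -> ctr[1]=0
Ev 3: PC=5 idx=1 pred=N actual=N -> ctr[1]=0
Ev 4: PC=5 idx=1 pred=N actual=N -> ctr[1]=0
Ev 5: PC=5 idx=1 pred=N actual=N -> ctr[1]=0
Ev 6: PC=1 idx=1 pred=N actual=N -> ctr[1]=0
Ev 7: PC=5 idx=1 pred=N actual=T -> ctr[1]=1
Ev 8: PC=1 idx=1 pred=N actual=N -> ctr[1]=0
Ev 9: PC=1 idx=1 pred=N actual=T -> ctr[1]=1
Ev 10: PC=5 idx=1 pred=N actual=T -> ctr[1]=2
Ev 11: PC=5 idx=1 pred=T actual=N -> ctr[1]=1
Ev 12: PC=1 idx=1 pred=N actual=N -> ctr[1]=0
Ev 13: PC=5 idx=1 pred=N actual=N -> ctr[1]=0
Ev 14: PC=1 idx=1 pred=N actual=T -> ctr[1]=1

Answer: 0 1 0 0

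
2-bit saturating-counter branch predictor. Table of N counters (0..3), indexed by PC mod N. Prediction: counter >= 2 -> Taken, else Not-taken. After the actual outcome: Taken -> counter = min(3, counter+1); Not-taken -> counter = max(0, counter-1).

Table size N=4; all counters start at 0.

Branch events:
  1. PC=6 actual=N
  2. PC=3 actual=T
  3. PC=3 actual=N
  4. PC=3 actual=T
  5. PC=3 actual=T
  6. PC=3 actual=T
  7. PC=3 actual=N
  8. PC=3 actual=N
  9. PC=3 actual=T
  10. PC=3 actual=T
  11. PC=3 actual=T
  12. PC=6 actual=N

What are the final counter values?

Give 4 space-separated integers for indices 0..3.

Answer: 0 0 0 3

Derivation:
Ev 1: PC=6 idx=2 pred=N actual=N -> ctr[2]=0
Ev 2: PC=3 idx=3 pred=N actual=T -> ctr[3]=1
Ev 3: PC=3 idx=3 pred=N actual=N -> ctr[3]=0
Ev 4: PC=3 idx=3 pred=N actual=T -> ctr[3]=1
Ev 5: PC=3 idx=3 pred=N actual=T -> ctr[3]=2
Ev 6: PC=3 idx=3 pred=T actual=T -> ctr[3]=3
Ev 7: PC=3 idx=3 pred=T actual=N -> ctr[3]=2
Ev 8: PC=3 idx=3 pred=T actual=N -> ctr[3]=1
Ev 9: PC=3 idx=3 pred=N actual=T -> ctr[3]=2
Ev 10: PC=3 idx=3 pred=T actual=T -> ctr[3]=3
Ev 11: PC=3 idx=3 pred=T actual=T -> ctr[3]=3
Ev 12: PC=6 idx=2 pred=N actual=N -> ctr[2]=0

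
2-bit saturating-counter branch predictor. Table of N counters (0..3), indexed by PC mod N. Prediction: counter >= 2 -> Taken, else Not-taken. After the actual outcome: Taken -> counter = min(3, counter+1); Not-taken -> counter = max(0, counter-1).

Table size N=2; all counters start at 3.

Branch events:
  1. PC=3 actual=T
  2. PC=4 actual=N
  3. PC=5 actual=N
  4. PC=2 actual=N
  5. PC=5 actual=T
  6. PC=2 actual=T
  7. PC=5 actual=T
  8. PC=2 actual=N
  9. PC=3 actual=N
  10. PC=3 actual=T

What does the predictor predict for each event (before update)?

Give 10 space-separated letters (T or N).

Ev 1: PC=3 idx=1 pred=T actual=T -> ctr[1]=3
Ev 2: PC=4 idx=0 pred=T actual=N -> ctr[0]=2
Ev 3: PC=5 idx=1 pred=T actual=N -> ctr[1]=2
Ev 4: PC=2 idx=0 pred=T actual=N -> ctr[0]=1
Ev 5: PC=5 idx=1 pred=T actual=T -> ctr[1]=3
Ev 6: PC=2 idx=0 pred=N actual=T -> ctr[0]=2
Ev 7: PC=5 idx=1 pred=T actual=T -> ctr[1]=3
Ev 8: PC=2 idx=0 pred=T actual=N -> ctr[0]=1
Ev 9: PC=3 idx=1 pred=T actual=N -> ctr[1]=2
Ev 10: PC=3 idx=1 pred=T actual=T -> ctr[1]=3

Answer: T T T T T N T T T T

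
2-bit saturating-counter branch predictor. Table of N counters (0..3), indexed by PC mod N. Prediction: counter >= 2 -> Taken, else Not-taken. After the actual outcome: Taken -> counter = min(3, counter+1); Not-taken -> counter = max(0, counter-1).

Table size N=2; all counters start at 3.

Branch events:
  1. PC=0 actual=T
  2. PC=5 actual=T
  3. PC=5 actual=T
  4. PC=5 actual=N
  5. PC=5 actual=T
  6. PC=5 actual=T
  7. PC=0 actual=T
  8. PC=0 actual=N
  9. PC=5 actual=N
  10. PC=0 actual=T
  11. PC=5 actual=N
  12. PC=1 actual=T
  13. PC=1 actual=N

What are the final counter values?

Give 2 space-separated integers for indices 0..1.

Ev 1: PC=0 idx=0 pred=T actual=T -> ctr[0]=3
Ev 2: PC=5 idx=1 pred=T actual=T -> ctr[1]=3
Ev 3: PC=5 idx=1 pred=T actual=T -> ctr[1]=3
Ev 4: PC=5 idx=1 pred=T actual=N -> ctr[1]=2
Ev 5: PC=5 idx=1 pred=T actual=T -> ctr[1]=3
Ev 6: PC=5 idx=1 pred=T actual=T -> ctr[1]=3
Ev 7: PC=0 idx=0 pred=T actual=T -> ctr[0]=3
Ev 8: PC=0 idx=0 pred=T actual=N -> ctr[0]=2
Ev 9: PC=5 idx=1 pred=T actual=N -> ctr[1]=2
Ev 10: PC=0 idx=0 pred=T actual=T -> ctr[0]=3
Ev 11: PC=5 idx=1 pred=T actual=N -> ctr[1]=1
Ev 12: PC=1 idx=1 pred=N actual=T -> ctr[1]=2
Ev 13: PC=1 idx=1 pred=T actual=N -> ctr[1]=1

Answer: 3 1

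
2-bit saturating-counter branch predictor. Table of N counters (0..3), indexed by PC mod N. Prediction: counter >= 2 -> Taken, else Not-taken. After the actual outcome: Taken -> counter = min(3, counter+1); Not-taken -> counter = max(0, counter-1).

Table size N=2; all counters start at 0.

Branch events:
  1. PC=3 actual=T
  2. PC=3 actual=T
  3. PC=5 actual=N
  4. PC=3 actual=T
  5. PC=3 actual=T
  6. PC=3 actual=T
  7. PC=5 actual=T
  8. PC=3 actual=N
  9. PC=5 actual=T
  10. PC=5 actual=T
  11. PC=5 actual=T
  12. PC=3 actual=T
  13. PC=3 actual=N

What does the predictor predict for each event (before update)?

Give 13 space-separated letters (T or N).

Ev 1: PC=3 idx=1 pred=N actual=T -> ctr[1]=1
Ev 2: PC=3 idx=1 pred=N actual=T -> ctr[1]=2
Ev 3: PC=5 idx=1 pred=T actual=N -> ctr[1]=1
Ev 4: PC=3 idx=1 pred=N actual=T -> ctr[1]=2
Ev 5: PC=3 idx=1 pred=T actual=T -> ctr[1]=3
Ev 6: PC=3 idx=1 pred=T actual=T -> ctr[1]=3
Ev 7: PC=5 idx=1 pred=T actual=T -> ctr[1]=3
Ev 8: PC=3 idx=1 pred=T actual=N -> ctr[1]=2
Ev 9: PC=5 idx=1 pred=T actual=T -> ctr[1]=3
Ev 10: PC=5 idx=1 pred=T actual=T -> ctr[1]=3
Ev 11: PC=5 idx=1 pred=T actual=T -> ctr[1]=3
Ev 12: PC=3 idx=1 pred=T actual=T -> ctr[1]=3
Ev 13: PC=3 idx=1 pred=T actual=N -> ctr[1]=2

Answer: N N T N T T T T T T T T T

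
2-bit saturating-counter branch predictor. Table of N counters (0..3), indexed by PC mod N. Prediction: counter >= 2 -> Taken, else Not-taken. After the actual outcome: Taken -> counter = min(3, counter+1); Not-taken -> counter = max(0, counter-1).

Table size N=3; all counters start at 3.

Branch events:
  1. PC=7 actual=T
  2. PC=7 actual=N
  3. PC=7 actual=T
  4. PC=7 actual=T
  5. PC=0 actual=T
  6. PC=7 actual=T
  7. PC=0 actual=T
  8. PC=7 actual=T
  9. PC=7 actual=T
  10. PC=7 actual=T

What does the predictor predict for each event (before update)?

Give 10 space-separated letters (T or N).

Answer: T T T T T T T T T T

Derivation:
Ev 1: PC=7 idx=1 pred=T actual=T -> ctr[1]=3
Ev 2: PC=7 idx=1 pred=T actual=N -> ctr[1]=2
Ev 3: PC=7 idx=1 pred=T actual=T -> ctr[1]=3
Ev 4: PC=7 idx=1 pred=T actual=T -> ctr[1]=3
Ev 5: PC=0 idx=0 pred=T actual=T -> ctr[0]=3
Ev 6: PC=7 idx=1 pred=T actual=T -> ctr[1]=3
Ev 7: PC=0 idx=0 pred=T actual=T -> ctr[0]=3
Ev 8: PC=7 idx=1 pred=T actual=T -> ctr[1]=3
Ev 9: PC=7 idx=1 pred=T actual=T -> ctr[1]=3
Ev 10: PC=7 idx=1 pred=T actual=T -> ctr[1]=3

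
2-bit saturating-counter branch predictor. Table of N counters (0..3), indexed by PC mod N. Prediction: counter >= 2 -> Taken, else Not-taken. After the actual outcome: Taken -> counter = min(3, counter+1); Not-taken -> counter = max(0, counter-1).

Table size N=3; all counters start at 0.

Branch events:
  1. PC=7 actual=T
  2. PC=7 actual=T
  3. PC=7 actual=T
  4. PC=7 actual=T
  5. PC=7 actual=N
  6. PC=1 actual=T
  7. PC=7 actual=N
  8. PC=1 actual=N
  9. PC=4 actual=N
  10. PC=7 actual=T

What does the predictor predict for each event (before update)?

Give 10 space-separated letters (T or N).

Ev 1: PC=7 idx=1 pred=N actual=T -> ctr[1]=1
Ev 2: PC=7 idx=1 pred=N actual=T -> ctr[1]=2
Ev 3: PC=7 idx=1 pred=T actual=T -> ctr[1]=3
Ev 4: PC=7 idx=1 pred=T actual=T -> ctr[1]=3
Ev 5: PC=7 idx=1 pred=T actual=N -> ctr[1]=2
Ev 6: PC=1 idx=1 pred=T actual=T -> ctr[1]=3
Ev 7: PC=7 idx=1 pred=T actual=N -> ctr[1]=2
Ev 8: PC=1 idx=1 pred=T actual=N -> ctr[1]=1
Ev 9: PC=4 idx=1 pred=N actual=N -> ctr[1]=0
Ev 10: PC=7 idx=1 pred=N actual=T -> ctr[1]=1

Answer: N N T T T T T T N N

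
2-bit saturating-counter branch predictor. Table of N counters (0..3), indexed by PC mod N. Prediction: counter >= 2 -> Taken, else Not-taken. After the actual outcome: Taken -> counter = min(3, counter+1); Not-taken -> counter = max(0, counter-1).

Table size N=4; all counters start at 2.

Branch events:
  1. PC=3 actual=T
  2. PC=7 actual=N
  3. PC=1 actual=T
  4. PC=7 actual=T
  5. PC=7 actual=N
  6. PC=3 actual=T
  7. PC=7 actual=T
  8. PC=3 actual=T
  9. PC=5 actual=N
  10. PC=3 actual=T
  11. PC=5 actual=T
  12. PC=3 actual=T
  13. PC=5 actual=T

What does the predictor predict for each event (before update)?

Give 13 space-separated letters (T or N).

Answer: T T T T T T T T T T T T T

Derivation:
Ev 1: PC=3 idx=3 pred=T actual=T -> ctr[3]=3
Ev 2: PC=7 idx=3 pred=T actual=N -> ctr[3]=2
Ev 3: PC=1 idx=1 pred=T actual=T -> ctr[1]=3
Ev 4: PC=7 idx=3 pred=T actual=T -> ctr[3]=3
Ev 5: PC=7 idx=3 pred=T actual=N -> ctr[3]=2
Ev 6: PC=3 idx=3 pred=T actual=T -> ctr[3]=3
Ev 7: PC=7 idx=3 pred=T actual=T -> ctr[3]=3
Ev 8: PC=3 idx=3 pred=T actual=T -> ctr[3]=3
Ev 9: PC=5 idx=1 pred=T actual=N -> ctr[1]=2
Ev 10: PC=3 idx=3 pred=T actual=T -> ctr[3]=3
Ev 11: PC=5 idx=1 pred=T actual=T -> ctr[1]=3
Ev 12: PC=3 idx=3 pred=T actual=T -> ctr[3]=3
Ev 13: PC=5 idx=1 pred=T actual=T -> ctr[1]=3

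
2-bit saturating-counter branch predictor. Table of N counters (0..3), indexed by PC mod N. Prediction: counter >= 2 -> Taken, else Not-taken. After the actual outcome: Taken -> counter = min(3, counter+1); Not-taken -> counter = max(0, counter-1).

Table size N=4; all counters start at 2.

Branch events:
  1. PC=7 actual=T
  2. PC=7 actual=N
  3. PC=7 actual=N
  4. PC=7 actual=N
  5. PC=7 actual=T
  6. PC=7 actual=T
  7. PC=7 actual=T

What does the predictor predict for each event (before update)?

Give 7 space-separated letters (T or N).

Answer: T T T N N N T

Derivation:
Ev 1: PC=7 idx=3 pred=T actual=T -> ctr[3]=3
Ev 2: PC=7 idx=3 pred=T actual=N -> ctr[3]=2
Ev 3: PC=7 idx=3 pred=T actual=N -> ctr[3]=1
Ev 4: PC=7 idx=3 pred=N actual=N -> ctr[3]=0
Ev 5: PC=7 idx=3 pred=N actual=T -> ctr[3]=1
Ev 6: PC=7 idx=3 pred=N actual=T -> ctr[3]=2
Ev 7: PC=7 idx=3 pred=T actual=T -> ctr[3]=3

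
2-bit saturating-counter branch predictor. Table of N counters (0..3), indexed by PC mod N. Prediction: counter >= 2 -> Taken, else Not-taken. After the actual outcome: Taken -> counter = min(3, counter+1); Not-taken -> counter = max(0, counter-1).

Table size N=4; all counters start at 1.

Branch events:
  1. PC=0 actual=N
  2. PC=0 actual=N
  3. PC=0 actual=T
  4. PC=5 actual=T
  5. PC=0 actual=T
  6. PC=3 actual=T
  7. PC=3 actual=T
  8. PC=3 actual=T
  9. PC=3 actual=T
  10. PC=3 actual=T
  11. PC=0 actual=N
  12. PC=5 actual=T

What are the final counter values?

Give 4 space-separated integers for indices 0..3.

Ev 1: PC=0 idx=0 pred=N actual=N -> ctr[0]=0
Ev 2: PC=0 idx=0 pred=N actual=N -> ctr[0]=0
Ev 3: PC=0 idx=0 pred=N actual=T -> ctr[0]=1
Ev 4: PC=5 idx=1 pred=N actual=T -> ctr[1]=2
Ev 5: PC=0 idx=0 pred=N actual=T -> ctr[0]=2
Ev 6: PC=3 idx=3 pred=N actual=T -> ctr[3]=2
Ev 7: PC=3 idx=3 pred=T actual=T -> ctr[3]=3
Ev 8: PC=3 idx=3 pred=T actual=T -> ctr[3]=3
Ev 9: PC=3 idx=3 pred=T actual=T -> ctr[3]=3
Ev 10: PC=3 idx=3 pred=T actual=T -> ctr[3]=3
Ev 11: PC=0 idx=0 pred=T actual=N -> ctr[0]=1
Ev 12: PC=5 idx=1 pred=T actual=T -> ctr[1]=3

Answer: 1 3 1 3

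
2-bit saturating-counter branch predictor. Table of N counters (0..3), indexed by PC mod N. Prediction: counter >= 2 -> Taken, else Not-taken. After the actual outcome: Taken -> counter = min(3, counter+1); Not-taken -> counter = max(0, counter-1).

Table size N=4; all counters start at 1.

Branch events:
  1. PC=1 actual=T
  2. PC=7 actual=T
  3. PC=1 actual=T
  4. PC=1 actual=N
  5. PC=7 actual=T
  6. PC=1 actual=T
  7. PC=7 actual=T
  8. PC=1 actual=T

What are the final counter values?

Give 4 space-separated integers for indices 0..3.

Ev 1: PC=1 idx=1 pred=N actual=T -> ctr[1]=2
Ev 2: PC=7 idx=3 pred=N actual=T -> ctr[3]=2
Ev 3: PC=1 idx=1 pred=T actual=T -> ctr[1]=3
Ev 4: PC=1 idx=1 pred=T actual=N -> ctr[1]=2
Ev 5: PC=7 idx=3 pred=T actual=T -> ctr[3]=3
Ev 6: PC=1 idx=1 pred=T actual=T -> ctr[1]=3
Ev 7: PC=7 idx=3 pred=T actual=T -> ctr[3]=3
Ev 8: PC=1 idx=1 pred=T actual=T -> ctr[1]=3

Answer: 1 3 1 3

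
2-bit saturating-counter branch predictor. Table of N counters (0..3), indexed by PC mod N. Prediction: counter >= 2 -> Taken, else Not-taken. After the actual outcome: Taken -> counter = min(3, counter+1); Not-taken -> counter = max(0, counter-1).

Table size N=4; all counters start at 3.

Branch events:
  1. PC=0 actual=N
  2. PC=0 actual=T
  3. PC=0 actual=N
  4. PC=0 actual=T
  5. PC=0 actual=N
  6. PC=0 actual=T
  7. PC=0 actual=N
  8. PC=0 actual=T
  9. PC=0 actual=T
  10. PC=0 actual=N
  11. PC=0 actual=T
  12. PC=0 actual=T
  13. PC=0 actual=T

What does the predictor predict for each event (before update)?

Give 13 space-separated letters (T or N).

Answer: T T T T T T T T T T T T T

Derivation:
Ev 1: PC=0 idx=0 pred=T actual=N -> ctr[0]=2
Ev 2: PC=0 idx=0 pred=T actual=T -> ctr[0]=3
Ev 3: PC=0 idx=0 pred=T actual=N -> ctr[0]=2
Ev 4: PC=0 idx=0 pred=T actual=T -> ctr[0]=3
Ev 5: PC=0 idx=0 pred=T actual=N -> ctr[0]=2
Ev 6: PC=0 idx=0 pred=T actual=T -> ctr[0]=3
Ev 7: PC=0 idx=0 pred=T actual=N -> ctr[0]=2
Ev 8: PC=0 idx=0 pred=T actual=T -> ctr[0]=3
Ev 9: PC=0 idx=0 pred=T actual=T -> ctr[0]=3
Ev 10: PC=0 idx=0 pred=T actual=N -> ctr[0]=2
Ev 11: PC=0 idx=0 pred=T actual=T -> ctr[0]=3
Ev 12: PC=0 idx=0 pred=T actual=T -> ctr[0]=3
Ev 13: PC=0 idx=0 pred=T actual=T -> ctr[0]=3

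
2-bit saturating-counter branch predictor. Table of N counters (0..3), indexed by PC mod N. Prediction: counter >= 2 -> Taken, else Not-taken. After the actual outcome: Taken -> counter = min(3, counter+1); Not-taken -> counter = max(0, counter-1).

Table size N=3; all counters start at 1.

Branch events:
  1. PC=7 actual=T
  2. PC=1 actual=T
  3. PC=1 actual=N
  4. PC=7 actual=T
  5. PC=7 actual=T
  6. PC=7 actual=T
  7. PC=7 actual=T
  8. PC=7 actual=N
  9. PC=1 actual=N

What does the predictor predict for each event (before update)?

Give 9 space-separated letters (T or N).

Ev 1: PC=7 idx=1 pred=N actual=T -> ctr[1]=2
Ev 2: PC=1 idx=1 pred=T actual=T -> ctr[1]=3
Ev 3: PC=1 idx=1 pred=T actual=N -> ctr[1]=2
Ev 4: PC=7 idx=1 pred=T actual=T -> ctr[1]=3
Ev 5: PC=7 idx=1 pred=T actual=T -> ctr[1]=3
Ev 6: PC=7 idx=1 pred=T actual=T -> ctr[1]=3
Ev 7: PC=7 idx=1 pred=T actual=T -> ctr[1]=3
Ev 8: PC=7 idx=1 pred=T actual=N -> ctr[1]=2
Ev 9: PC=1 idx=1 pred=T actual=N -> ctr[1]=1

Answer: N T T T T T T T T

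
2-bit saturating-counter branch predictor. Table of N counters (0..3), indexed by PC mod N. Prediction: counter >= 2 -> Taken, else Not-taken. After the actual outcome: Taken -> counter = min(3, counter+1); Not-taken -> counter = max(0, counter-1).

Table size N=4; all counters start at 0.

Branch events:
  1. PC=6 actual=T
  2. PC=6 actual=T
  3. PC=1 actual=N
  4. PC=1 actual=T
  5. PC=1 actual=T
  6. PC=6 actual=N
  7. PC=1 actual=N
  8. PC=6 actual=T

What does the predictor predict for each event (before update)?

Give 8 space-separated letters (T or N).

Ev 1: PC=6 idx=2 pred=N actual=T -> ctr[2]=1
Ev 2: PC=6 idx=2 pred=N actual=T -> ctr[2]=2
Ev 3: PC=1 idx=1 pred=N actual=N -> ctr[1]=0
Ev 4: PC=1 idx=1 pred=N actual=T -> ctr[1]=1
Ev 5: PC=1 idx=1 pred=N actual=T -> ctr[1]=2
Ev 6: PC=6 idx=2 pred=T actual=N -> ctr[2]=1
Ev 7: PC=1 idx=1 pred=T actual=N -> ctr[1]=1
Ev 8: PC=6 idx=2 pred=N actual=T -> ctr[2]=2

Answer: N N N N N T T N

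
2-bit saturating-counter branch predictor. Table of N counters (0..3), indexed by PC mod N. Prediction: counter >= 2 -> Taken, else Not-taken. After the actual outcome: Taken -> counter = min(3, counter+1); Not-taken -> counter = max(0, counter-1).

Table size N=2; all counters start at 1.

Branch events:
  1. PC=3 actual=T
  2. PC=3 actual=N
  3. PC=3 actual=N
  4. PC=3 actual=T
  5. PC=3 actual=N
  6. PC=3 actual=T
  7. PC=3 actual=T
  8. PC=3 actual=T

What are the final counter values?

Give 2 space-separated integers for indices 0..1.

Answer: 1 3

Derivation:
Ev 1: PC=3 idx=1 pred=N actual=T -> ctr[1]=2
Ev 2: PC=3 idx=1 pred=T actual=N -> ctr[1]=1
Ev 3: PC=3 idx=1 pred=N actual=N -> ctr[1]=0
Ev 4: PC=3 idx=1 pred=N actual=T -> ctr[1]=1
Ev 5: PC=3 idx=1 pred=N actual=N -> ctr[1]=0
Ev 6: PC=3 idx=1 pred=N actual=T -> ctr[1]=1
Ev 7: PC=3 idx=1 pred=N actual=T -> ctr[1]=2
Ev 8: PC=3 idx=1 pred=T actual=T -> ctr[1]=3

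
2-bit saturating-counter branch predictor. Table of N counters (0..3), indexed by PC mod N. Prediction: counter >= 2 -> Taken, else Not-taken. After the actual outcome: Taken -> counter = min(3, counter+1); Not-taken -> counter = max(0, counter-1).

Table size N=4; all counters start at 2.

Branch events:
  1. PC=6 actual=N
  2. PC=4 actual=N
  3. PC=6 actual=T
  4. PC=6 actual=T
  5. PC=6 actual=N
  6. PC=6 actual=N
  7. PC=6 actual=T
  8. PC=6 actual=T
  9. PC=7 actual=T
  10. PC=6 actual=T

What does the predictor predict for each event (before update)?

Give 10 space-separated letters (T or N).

Ev 1: PC=6 idx=2 pred=T actual=N -> ctr[2]=1
Ev 2: PC=4 idx=0 pred=T actual=N -> ctr[0]=1
Ev 3: PC=6 idx=2 pred=N actual=T -> ctr[2]=2
Ev 4: PC=6 idx=2 pred=T actual=T -> ctr[2]=3
Ev 5: PC=6 idx=2 pred=T actual=N -> ctr[2]=2
Ev 6: PC=6 idx=2 pred=T actual=N -> ctr[2]=1
Ev 7: PC=6 idx=2 pred=N actual=T -> ctr[2]=2
Ev 8: PC=6 idx=2 pred=T actual=T -> ctr[2]=3
Ev 9: PC=7 idx=3 pred=T actual=T -> ctr[3]=3
Ev 10: PC=6 idx=2 pred=T actual=T -> ctr[2]=3

Answer: T T N T T T N T T T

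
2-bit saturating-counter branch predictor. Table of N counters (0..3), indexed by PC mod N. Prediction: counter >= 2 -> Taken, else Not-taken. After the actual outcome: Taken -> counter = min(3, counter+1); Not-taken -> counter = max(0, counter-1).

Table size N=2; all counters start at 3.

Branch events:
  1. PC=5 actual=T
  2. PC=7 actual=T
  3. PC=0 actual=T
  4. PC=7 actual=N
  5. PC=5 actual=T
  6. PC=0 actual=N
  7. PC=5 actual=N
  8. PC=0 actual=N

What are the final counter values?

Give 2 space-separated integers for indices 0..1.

Ev 1: PC=5 idx=1 pred=T actual=T -> ctr[1]=3
Ev 2: PC=7 idx=1 pred=T actual=T -> ctr[1]=3
Ev 3: PC=0 idx=0 pred=T actual=T -> ctr[0]=3
Ev 4: PC=7 idx=1 pred=T actual=N -> ctr[1]=2
Ev 5: PC=5 idx=1 pred=T actual=T -> ctr[1]=3
Ev 6: PC=0 idx=0 pred=T actual=N -> ctr[0]=2
Ev 7: PC=5 idx=1 pred=T actual=N -> ctr[1]=2
Ev 8: PC=0 idx=0 pred=T actual=N -> ctr[0]=1

Answer: 1 2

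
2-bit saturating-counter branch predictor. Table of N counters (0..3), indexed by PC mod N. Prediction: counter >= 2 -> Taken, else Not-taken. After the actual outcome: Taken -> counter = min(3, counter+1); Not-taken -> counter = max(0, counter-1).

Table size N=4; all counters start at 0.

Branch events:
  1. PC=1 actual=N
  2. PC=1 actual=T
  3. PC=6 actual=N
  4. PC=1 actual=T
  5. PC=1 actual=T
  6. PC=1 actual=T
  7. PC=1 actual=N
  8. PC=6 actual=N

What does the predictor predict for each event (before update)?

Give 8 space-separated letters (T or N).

Answer: N N N N T T T N

Derivation:
Ev 1: PC=1 idx=1 pred=N actual=N -> ctr[1]=0
Ev 2: PC=1 idx=1 pred=N actual=T -> ctr[1]=1
Ev 3: PC=6 idx=2 pred=N actual=N -> ctr[2]=0
Ev 4: PC=1 idx=1 pred=N actual=T -> ctr[1]=2
Ev 5: PC=1 idx=1 pred=T actual=T -> ctr[1]=3
Ev 6: PC=1 idx=1 pred=T actual=T -> ctr[1]=3
Ev 7: PC=1 idx=1 pred=T actual=N -> ctr[1]=2
Ev 8: PC=6 idx=2 pred=N actual=N -> ctr[2]=0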